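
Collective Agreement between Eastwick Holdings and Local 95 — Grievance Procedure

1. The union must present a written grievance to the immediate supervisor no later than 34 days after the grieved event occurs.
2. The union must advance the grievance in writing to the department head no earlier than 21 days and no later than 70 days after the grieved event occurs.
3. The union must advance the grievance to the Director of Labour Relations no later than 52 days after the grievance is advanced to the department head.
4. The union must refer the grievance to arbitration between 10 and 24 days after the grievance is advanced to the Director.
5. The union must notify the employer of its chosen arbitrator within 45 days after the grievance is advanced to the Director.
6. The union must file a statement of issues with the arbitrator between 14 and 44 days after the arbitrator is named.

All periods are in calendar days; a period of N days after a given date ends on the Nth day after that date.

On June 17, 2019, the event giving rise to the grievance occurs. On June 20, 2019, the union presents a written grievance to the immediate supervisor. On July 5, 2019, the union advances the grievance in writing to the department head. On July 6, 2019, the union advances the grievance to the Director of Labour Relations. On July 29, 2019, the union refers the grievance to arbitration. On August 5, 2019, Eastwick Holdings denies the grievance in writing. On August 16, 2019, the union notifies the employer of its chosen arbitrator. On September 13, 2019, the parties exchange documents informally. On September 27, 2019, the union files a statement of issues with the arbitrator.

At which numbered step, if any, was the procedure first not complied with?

(1) due by June 17, 2019 + 34 days = July 21, 2019; done June 20, 2019 — timely.
(2) the permitted window runs from June 17, 2019 + 21 = July 8, 2019 to June 17, 2019 + 70 = August 26, 2019; done July 5, 2019 — 3 days before the window opened.
Later steps need not be reached.

Step 2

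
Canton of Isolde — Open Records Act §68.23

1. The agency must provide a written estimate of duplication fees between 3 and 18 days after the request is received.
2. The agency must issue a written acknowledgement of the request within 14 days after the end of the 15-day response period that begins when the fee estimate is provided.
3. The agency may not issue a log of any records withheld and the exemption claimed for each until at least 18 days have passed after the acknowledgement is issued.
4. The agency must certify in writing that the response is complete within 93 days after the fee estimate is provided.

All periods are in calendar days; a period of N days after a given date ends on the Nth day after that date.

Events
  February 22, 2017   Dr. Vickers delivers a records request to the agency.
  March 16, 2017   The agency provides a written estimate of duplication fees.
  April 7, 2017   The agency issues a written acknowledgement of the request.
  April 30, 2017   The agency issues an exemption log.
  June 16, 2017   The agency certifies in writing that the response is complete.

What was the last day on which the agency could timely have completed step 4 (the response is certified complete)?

June 17, 2017

Step 4 runs from March 16, 2017, when the fee estimate is provided. 93 days after March 16, 2017 is June 17, 2017.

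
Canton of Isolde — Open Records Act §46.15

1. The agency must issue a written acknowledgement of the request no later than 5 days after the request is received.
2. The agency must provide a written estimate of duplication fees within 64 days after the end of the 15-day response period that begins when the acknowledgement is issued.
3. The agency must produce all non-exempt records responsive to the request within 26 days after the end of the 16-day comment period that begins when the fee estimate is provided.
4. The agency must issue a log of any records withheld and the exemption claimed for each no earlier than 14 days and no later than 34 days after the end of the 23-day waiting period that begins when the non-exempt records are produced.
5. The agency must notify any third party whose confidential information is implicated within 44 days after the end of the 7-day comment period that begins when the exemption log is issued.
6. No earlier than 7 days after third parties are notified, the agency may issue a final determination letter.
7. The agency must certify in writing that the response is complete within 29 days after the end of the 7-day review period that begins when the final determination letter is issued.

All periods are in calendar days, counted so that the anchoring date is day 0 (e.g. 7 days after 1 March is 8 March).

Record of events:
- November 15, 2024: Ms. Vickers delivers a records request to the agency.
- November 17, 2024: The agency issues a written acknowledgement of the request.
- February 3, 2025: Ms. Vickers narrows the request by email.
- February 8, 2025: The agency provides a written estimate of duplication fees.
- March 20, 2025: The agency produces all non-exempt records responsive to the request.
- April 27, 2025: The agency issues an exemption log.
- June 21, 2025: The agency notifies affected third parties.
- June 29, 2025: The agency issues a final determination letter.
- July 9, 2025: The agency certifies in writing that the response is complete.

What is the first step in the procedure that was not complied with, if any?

(1) due by November 15, 2024 + 5 days = November 20, 2024; completed November 17, 2024, before the deadline.
(2) due by December 2, 2024 + 64 days = February 4, 2025; February 8, 2025 misses that deadline by 4 days.

Step 2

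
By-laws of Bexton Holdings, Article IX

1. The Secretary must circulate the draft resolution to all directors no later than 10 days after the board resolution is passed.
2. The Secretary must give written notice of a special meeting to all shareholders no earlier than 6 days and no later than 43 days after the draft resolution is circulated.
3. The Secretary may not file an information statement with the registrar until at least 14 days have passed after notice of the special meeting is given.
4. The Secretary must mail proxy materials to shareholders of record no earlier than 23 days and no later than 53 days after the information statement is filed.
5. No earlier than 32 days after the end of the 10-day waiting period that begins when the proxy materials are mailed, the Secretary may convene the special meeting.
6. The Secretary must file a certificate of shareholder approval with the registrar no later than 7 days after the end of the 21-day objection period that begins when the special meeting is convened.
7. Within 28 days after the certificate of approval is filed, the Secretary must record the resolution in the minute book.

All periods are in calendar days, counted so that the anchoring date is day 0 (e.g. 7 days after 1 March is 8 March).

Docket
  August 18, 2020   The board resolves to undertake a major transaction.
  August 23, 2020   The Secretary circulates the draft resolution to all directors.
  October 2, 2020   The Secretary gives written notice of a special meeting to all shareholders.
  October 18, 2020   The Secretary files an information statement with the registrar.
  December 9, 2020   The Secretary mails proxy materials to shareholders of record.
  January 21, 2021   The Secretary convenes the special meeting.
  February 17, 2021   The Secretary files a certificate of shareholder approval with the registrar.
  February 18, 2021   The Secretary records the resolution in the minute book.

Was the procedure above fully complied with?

Yes

Step 1 — counting 10 days from August 18, 2020 (when the board resolution is passed) gives a deadline of August 28, 2020; August 23, 2020 is within that limit.
Step 2 — 6 and 43 days from August 23, 2020 (when the draft resolution is circulated) are August 29, 2020 and October 5, 2020 respectively; done October 2, 2020 — within the window.
Step 3 — must wait 14 days from October 2, 2020 (when notice of the special meeting is given), so not before October 16, 2020; done October 18, 2020, after the minimum wait.
Step 4 — 23 and 53 days from October 18, 2020 (when the information statement is filed) are November 10, 2020 and December 10, 2020 respectively; done December 9, 2020 — within the window.
Step 5 — must wait 32 days from December 19, 2020 (end of the 10-day waiting period, which began when the proxy materials are mailed on December 9, 2020), so not before January 20, 2021; done January 21, 2021, after the minimum wait.
Step 6 — counting 7 days from February 11, 2021 (end of the 21-day objection period, which began when the special meeting is convened on January 21, 2021) gives a deadline of February 18, 2021; done February 17, 2021 — timely.
Step 7 — counting 28 days from February 17, 2021 (when the certificate of approval is filed) gives a deadline of March 17, 2021; done February 18, 2021 — timely.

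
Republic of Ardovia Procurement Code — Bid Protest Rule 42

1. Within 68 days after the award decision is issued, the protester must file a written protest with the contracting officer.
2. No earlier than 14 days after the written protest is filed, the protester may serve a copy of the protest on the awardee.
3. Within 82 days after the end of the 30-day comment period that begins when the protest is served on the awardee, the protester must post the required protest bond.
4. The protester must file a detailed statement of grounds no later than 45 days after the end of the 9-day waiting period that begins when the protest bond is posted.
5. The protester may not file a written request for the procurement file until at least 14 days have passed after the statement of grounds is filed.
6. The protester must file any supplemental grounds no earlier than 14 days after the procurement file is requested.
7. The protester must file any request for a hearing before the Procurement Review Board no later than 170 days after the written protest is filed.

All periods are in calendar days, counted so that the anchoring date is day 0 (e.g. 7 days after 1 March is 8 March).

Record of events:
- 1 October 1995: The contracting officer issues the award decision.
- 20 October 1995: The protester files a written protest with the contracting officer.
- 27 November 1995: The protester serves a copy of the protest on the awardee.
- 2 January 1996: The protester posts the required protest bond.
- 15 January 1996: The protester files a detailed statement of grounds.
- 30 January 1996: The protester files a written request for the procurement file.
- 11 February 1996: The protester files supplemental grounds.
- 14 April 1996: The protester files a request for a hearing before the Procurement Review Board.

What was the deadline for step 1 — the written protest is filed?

8 December 1995

Step 1 runs from 1 October 1995, when the award decision is issued. 68 days after 1 October 1995 is 8 December 1995.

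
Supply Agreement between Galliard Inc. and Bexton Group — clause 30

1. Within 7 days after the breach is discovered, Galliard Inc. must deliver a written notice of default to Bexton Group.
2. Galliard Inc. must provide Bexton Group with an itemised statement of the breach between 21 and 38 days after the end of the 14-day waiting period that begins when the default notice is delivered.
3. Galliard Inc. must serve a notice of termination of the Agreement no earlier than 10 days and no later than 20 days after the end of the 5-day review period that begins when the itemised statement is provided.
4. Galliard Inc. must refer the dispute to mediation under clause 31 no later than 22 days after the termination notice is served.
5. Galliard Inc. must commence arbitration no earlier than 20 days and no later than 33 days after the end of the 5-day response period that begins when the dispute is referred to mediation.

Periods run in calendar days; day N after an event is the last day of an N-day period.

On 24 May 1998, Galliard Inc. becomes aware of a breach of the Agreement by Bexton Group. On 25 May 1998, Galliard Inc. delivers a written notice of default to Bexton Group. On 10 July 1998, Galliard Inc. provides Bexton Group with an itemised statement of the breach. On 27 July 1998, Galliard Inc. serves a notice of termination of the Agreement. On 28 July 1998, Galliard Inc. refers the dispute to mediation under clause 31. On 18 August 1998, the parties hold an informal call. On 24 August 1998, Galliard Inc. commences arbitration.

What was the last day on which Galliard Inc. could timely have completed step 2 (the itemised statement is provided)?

The default notice is delivered on 25 May 1998; the 14-day waiting period therefore ends 8 June 1998, and step 2 runs from that date. The window is 21–38 days after 8 June 1998; it closes on 16 July 1998.

16 July 1998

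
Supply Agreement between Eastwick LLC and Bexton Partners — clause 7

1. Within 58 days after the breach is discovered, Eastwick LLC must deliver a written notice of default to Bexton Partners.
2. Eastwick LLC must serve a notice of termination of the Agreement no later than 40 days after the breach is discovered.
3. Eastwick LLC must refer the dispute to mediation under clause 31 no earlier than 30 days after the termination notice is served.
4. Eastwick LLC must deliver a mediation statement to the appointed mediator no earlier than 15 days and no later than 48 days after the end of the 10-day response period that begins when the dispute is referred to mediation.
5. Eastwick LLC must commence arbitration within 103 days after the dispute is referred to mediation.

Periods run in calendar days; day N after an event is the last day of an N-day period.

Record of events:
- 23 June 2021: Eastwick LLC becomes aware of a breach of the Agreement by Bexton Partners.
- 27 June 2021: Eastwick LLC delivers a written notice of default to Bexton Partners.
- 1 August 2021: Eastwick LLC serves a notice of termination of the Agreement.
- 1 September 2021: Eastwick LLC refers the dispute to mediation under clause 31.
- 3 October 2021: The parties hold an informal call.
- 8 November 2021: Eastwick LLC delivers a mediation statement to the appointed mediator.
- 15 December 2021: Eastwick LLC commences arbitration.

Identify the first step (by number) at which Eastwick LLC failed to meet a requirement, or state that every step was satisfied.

(1) due by 23 June 2021 + 58 days = 20 August 2021; 27 June 2021 is within that limit.
(2) due by 23 June 2021 + 40 days = 2 August 2021; completed 1 August 2021, before the deadline.
(3) permitted from 1 August 2021 + 30 days = 31 August 2021 onward; done 1 September 2021 — permitted.
(4) the permitted window runs from 11 September 2021 + 15 = 26 September 2021 to 11 September 2021 + 48 = 29 October 2021; 8 November 2021 is 10 days past the end of the window.
The procedure was therefore not followed at step 4.

Step 4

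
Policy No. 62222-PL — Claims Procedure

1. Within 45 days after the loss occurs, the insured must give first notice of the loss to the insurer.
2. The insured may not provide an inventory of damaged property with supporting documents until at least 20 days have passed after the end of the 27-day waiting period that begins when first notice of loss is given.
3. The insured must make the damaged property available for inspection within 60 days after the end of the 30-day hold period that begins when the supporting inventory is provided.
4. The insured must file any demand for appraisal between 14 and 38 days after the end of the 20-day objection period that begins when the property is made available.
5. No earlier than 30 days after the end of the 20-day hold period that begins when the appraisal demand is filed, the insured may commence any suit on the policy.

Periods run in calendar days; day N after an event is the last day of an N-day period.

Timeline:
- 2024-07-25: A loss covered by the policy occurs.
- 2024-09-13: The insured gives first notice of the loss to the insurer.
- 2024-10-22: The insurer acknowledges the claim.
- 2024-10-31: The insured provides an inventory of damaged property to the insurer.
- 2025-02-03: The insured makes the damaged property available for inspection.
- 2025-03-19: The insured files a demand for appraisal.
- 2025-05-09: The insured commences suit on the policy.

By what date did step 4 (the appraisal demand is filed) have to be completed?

2025-04-02

The property is made available on 2025-02-03; the 20-day objection period therefore ends 2025-02-23, and step 4 runs from that date. The window is 14–38 days after 2025-02-23; it closes on 2025-04-02.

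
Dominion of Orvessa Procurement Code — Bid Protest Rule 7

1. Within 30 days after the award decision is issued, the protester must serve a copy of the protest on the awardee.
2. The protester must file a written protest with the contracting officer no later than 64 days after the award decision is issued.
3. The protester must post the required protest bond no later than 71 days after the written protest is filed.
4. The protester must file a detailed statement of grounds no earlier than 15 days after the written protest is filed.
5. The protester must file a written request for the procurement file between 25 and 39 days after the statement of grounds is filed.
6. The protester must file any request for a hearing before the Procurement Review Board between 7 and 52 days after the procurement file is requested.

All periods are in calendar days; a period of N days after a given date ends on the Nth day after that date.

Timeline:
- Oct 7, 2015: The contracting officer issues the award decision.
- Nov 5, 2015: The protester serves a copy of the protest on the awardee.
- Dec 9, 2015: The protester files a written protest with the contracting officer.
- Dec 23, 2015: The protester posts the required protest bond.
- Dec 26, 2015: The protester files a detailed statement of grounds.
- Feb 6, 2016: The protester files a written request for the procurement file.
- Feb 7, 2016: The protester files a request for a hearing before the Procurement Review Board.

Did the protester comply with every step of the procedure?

No

(1) due by Oct 7, 2015 + 30 days = Nov 6, 2015; completed Nov 5, 2015, before the deadline.
(2) due by Oct 7, 2015 + 64 days = Dec 10, 2015; completed Dec 9, 2015, before the deadline.
(3) due by Dec 9, 2015 + 71 days = Feb 18, 2016; done Dec 23, 2015 — timely.
(4) permitted from Dec 9, 2015 + 15 days = Dec 24, 2015 onward; Dec 26, 2015 is on or after that date.
(5) the permitted window runs from Dec 26, 2015 + 25 = Jan 20, 2016 to Dec 26, 2015 + 39 = Feb 3, 2016; done Feb 6, 2016 — 3 days after the window closed.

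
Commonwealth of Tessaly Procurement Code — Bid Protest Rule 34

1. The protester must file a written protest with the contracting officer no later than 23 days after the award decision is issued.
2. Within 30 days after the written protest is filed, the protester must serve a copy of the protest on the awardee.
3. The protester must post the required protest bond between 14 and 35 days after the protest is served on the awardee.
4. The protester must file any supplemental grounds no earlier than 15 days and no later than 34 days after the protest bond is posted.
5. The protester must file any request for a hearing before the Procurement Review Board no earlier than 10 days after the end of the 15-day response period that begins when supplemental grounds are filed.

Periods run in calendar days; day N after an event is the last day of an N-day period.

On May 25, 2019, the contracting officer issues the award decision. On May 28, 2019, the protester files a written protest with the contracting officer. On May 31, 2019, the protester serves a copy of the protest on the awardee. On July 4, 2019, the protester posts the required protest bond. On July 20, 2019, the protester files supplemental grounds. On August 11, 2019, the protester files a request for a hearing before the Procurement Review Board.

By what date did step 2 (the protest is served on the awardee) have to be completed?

Step 2 runs from May 28, 2019, when the written protest is filed. 30 days after May 28, 2019 is June 27, 2019.

June 27, 2019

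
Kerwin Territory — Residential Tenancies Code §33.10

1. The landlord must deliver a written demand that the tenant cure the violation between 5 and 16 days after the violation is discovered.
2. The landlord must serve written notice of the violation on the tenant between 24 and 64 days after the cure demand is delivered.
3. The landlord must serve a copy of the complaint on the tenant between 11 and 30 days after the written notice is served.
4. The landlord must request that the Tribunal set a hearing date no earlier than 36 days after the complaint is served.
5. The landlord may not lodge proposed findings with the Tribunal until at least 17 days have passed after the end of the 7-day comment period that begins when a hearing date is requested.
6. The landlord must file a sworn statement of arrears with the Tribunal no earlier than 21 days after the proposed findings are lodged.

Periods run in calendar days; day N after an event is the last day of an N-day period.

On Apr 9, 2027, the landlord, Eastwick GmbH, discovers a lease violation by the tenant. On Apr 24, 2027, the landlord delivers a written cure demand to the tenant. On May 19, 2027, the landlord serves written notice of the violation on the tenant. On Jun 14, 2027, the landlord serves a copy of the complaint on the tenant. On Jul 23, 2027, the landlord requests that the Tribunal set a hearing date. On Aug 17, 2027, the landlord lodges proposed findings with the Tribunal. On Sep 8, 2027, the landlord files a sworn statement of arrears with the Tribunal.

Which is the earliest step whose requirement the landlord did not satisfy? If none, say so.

None — every step was satisfied

Step 1 — 5 and 16 days from Apr 9, 2027 (when the violation is discovered) are Apr 14, 2027 and Apr 25, 2027 respectively; done Apr 24, 2027 — within the window.
Step 2 — 24 and 64 days from Apr 24, 2027 (when the cure demand is delivered) are May 18, 2027 and Jun 27, 2027 respectively; done May 19, 2027, which is between those dates.
Step 3 — 11 and 30 days from May 19, 2027 (when the written notice is served) are May 30, 2027 and Jun 18, 2027 respectively; done Jun 14, 2027, which is between those dates.
Step 4 — must wait 36 days from Jun 14, 2027 (when the complaint is served), so not before Jul 20, 2027; done Jul 23, 2027, after the minimum wait.
Step 5 — must wait 17 days from Jul 30, 2027 (end of the 7-day comment period, which began when a hearing date is requested on Jul 23, 2027), so not before Aug 16, 2027; Aug 17, 2027 is on or after that date.
Step 6 — must wait 21 days from Aug 17, 2027 (when the proposed findings are lodged), so not before Sep 7, 2027; done Sep 8, 2027 — permitted.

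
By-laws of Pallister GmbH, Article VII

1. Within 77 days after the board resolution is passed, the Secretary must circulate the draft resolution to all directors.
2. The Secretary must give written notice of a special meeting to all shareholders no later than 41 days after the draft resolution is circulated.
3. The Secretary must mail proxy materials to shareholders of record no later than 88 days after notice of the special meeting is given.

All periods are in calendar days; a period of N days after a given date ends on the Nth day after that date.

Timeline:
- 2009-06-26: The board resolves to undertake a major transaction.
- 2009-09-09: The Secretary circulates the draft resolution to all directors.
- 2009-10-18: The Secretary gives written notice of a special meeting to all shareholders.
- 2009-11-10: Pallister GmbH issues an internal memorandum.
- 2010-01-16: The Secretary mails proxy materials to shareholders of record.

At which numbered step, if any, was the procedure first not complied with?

Step 3

Step 1 — counting 77 days from 2009-06-26 (when the board resolution is passed) gives a deadline of 2009-09-11; 2009-09-09 is within that limit.
Step 2 — counting 41 days from 2009-09-09 (when the draft resolution is circulated) gives a deadline of 2009-10-20; completed 2009-10-18, before the deadline.
Step 3 — counting 88 days from 2009-10-18 (when notice of the special meeting is given) gives a deadline of 2010-01-14; done 2010-01-16 — 2 days late.
Later steps need not be reached.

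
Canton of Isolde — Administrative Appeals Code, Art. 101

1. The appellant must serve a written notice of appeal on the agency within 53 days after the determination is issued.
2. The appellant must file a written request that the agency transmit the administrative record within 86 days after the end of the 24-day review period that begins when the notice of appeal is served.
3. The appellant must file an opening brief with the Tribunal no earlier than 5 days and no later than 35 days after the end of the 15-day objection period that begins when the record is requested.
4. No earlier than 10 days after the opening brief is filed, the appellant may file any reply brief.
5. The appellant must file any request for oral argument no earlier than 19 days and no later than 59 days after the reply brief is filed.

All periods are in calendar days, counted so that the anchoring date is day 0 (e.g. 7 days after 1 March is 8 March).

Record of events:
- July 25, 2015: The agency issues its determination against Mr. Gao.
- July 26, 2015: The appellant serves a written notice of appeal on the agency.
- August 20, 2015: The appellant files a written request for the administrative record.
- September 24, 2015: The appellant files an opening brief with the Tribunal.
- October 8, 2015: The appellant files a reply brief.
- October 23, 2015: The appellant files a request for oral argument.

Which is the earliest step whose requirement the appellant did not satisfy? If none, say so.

Step 5

(1) due by July 25, 2015 + 53 days = September 16, 2015; done July 26, 2015 — timely.
(2) due by August 19, 2015 + 86 days = November 13, 2015; August 20, 2015 is within that limit.
(3) the permitted window runs from September 4, 2015 + 5 = September 9, 2015 to September 4, 2015 + 35 = October 9, 2015; done September 24, 2015 — within the window.
(4) permitted from September 24, 2015 + 10 days = October 4, 2015 onward; done October 8, 2015 — permitted.
(5) the permitted window runs from October 8, 2015 + 19 = October 27, 2015 to October 8, 2015 + 59 = December 6, 2015; done October 23, 2015 — 4 days before the window opened.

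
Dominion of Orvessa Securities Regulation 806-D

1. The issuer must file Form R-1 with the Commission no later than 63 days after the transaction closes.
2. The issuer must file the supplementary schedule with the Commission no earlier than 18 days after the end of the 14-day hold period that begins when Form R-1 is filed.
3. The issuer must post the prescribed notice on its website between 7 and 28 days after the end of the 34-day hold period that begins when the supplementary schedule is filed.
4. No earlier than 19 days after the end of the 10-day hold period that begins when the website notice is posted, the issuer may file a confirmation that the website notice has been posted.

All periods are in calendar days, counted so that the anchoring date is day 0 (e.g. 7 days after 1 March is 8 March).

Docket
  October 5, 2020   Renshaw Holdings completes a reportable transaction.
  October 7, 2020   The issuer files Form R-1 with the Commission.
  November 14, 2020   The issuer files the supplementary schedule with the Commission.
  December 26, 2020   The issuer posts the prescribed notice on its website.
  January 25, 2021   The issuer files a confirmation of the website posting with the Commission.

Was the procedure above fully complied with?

(1) due by October 5, 2020 + 63 days = December 7, 2020; done October 7, 2020 — timely.
(2) permitted from October 21, 2020 + 18 days = November 8, 2020 onward; done November 14, 2020, after the minimum wait.
(3) the permitted window runs from December 18, 2020 + 7 = December 25, 2020 to December 18, 2020 + 28 = January 15, 2021; done December 26, 2020 — within the window.
(4) permitted from January 5, 2021 + 19 days = January 24, 2021 onward; January 25, 2021 is on or after that date.

Yes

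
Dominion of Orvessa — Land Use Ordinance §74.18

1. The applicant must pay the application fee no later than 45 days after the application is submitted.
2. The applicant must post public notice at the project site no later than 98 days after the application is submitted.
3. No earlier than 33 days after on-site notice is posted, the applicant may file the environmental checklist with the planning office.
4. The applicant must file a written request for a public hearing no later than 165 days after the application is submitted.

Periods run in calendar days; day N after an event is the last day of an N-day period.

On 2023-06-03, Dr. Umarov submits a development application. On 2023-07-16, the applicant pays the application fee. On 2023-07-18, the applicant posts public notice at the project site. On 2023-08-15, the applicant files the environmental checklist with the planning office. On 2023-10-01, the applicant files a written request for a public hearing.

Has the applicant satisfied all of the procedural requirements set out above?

(1) due by 2023-06-03 + 45 days = 2023-07-18; done 2023-07-16 — timely.
(2) due by 2023-06-03 + 98 days = 2023-09-09; completed 2023-07-18, before the deadline.
(3) permitted from 2023-07-18 + 33 days = 2023-08-20 onward; done 2023-08-15 — 5 days too early.
Later steps need not be reached.

No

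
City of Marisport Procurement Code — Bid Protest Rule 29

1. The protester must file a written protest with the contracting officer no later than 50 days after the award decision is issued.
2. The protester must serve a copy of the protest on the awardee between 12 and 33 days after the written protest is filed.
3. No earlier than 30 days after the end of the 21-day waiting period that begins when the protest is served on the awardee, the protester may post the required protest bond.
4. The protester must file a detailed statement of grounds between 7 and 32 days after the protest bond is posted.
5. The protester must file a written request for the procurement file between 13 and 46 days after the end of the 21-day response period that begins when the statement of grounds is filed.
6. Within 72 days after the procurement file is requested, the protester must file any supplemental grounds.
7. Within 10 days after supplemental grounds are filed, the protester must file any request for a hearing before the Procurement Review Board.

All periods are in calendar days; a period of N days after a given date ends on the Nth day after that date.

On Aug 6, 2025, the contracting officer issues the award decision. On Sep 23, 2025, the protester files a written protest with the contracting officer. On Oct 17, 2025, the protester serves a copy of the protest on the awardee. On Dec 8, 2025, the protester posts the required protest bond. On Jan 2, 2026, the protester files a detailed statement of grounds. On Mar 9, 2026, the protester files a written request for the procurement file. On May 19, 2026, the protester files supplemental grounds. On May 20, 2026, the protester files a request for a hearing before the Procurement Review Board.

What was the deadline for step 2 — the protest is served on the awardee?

Step 2 runs from Sep 23, 2025, when the written protest is filed. The window is 12–33 days after Sep 23, 2025; it closes on Oct 26, 2025.

Oct 26, 2025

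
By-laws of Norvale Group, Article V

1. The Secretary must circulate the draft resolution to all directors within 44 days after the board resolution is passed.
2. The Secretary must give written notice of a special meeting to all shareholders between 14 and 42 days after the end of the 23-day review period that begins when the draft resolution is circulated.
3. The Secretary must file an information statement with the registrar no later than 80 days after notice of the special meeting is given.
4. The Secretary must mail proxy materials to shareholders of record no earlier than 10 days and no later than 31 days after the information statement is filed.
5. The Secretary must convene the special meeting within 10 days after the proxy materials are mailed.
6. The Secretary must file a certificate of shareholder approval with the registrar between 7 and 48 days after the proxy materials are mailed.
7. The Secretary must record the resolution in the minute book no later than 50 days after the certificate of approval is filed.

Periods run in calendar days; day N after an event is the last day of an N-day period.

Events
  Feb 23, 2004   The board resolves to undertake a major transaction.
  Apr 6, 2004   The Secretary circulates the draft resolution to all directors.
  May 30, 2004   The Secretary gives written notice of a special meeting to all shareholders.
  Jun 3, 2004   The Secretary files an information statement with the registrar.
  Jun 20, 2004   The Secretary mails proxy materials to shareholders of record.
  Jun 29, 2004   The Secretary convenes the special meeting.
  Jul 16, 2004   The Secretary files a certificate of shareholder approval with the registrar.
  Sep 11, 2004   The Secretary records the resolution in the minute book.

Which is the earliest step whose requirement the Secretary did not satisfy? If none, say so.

Step 7

Step 1: 44 days after Feb 23, 2004 (when the board resolution is passed) is Apr 7, 2004; done Apr 6, 2004 — timely.
Step 2: the window is 14–42 days after Apr 29, 2004 (end of the 23-day review period, which began when the draft resolution is circulated on Apr 6, 2004), so May 13, 2004 through Jun 10, 2004; done May 30, 2004 — within the window.
Step 3: 80 days after May 30, 2004 (when notice of the special meeting is given) is Aug 18, 2004; Jun 3, 2004 is within that limit.
Step 4: the window is 10–31 days after Jun 3, 2004 (when the information statement is filed), so Jun 13, 2004 through Jul 4, 2004; done Jun 20, 2004 — within the window.
Step 5: 10 days after Jun 20, 2004 (when the proxy materials are mailed) is Jun 30, 2004; done Jun 29, 2004 — timely.
Step 6: the window is 7–48 days after Jun 20, 2004 (when the proxy materials are mailed), so Jun 27, 2004 through Aug 7, 2004; done Jul 16, 2004, which is between those dates.
Step 7: 50 days after Jul 16, 2004 (when the certificate of approval is filed) is Sep 4, 2004; not done until Sep 11, 2004, 7 days after the deadline.
That is the first point of non-compliance.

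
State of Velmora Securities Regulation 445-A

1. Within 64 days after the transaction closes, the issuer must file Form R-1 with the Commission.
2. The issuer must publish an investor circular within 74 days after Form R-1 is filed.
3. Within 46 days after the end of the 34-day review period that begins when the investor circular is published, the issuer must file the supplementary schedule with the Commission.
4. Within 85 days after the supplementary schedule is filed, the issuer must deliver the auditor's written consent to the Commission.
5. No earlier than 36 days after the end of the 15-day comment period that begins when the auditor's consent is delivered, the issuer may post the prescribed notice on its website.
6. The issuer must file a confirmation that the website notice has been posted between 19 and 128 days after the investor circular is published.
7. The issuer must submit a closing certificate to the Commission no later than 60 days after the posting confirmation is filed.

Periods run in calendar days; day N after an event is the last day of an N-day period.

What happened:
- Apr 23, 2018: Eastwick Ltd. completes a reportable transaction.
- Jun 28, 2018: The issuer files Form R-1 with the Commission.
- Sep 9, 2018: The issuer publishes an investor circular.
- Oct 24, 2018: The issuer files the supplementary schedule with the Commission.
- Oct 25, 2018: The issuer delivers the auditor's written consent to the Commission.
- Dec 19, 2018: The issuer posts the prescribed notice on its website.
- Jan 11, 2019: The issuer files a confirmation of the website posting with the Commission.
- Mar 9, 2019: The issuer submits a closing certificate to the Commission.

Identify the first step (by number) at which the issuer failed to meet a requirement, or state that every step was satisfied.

Step 1

(1) due by Apr 23, 2018 + 64 days = Jun 26, 2018; not done until Jun 28, 2018, 2 days after the deadline.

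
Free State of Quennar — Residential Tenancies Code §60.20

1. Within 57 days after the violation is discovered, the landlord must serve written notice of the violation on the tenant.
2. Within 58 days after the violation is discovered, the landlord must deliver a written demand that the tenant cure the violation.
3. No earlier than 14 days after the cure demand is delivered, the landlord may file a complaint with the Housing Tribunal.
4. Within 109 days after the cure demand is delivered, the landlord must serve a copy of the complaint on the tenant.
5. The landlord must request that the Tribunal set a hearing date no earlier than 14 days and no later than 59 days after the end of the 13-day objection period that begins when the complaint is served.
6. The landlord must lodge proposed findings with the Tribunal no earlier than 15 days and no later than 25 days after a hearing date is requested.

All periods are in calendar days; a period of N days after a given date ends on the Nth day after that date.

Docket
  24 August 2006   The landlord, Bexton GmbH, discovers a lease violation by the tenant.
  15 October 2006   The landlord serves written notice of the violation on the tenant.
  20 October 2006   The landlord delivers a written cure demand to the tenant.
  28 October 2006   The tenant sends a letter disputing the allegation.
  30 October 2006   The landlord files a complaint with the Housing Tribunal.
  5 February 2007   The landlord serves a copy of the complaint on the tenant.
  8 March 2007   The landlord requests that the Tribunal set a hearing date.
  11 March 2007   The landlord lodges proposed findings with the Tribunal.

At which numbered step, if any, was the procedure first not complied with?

Step 3

Step 1: 57 days after 24 August 2006 (when the violation is discovered) is 20 October 2006; done 15 October 2006 — timely.
Step 2: 58 days after 24 August 2006 (when the violation is discovered) is 21 October 2006; 20 October 2006 is within that limit.
Step 3: the earliest permitted date is 14 days after 20 October 2006 (when the cure demand is delivered), i.e. 3 November 2006; acted on 30 October 2006, 4 days prematurely.
The procedure was therefore not followed at step 3.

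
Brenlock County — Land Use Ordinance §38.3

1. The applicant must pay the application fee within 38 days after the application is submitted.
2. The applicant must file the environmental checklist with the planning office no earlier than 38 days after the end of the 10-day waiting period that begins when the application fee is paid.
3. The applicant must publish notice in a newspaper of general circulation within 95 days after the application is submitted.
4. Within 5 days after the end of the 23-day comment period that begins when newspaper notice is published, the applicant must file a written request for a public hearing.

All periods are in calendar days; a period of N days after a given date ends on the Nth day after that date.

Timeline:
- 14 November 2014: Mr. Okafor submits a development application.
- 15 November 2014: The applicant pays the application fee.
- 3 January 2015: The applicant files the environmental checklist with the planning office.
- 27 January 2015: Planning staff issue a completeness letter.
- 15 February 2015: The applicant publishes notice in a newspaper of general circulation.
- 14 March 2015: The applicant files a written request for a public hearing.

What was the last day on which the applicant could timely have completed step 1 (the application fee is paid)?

Step 1 runs from 14 November 2014, when the application is submitted. 38 days after 14 November 2014 is 22 December 2014.

22 December 2014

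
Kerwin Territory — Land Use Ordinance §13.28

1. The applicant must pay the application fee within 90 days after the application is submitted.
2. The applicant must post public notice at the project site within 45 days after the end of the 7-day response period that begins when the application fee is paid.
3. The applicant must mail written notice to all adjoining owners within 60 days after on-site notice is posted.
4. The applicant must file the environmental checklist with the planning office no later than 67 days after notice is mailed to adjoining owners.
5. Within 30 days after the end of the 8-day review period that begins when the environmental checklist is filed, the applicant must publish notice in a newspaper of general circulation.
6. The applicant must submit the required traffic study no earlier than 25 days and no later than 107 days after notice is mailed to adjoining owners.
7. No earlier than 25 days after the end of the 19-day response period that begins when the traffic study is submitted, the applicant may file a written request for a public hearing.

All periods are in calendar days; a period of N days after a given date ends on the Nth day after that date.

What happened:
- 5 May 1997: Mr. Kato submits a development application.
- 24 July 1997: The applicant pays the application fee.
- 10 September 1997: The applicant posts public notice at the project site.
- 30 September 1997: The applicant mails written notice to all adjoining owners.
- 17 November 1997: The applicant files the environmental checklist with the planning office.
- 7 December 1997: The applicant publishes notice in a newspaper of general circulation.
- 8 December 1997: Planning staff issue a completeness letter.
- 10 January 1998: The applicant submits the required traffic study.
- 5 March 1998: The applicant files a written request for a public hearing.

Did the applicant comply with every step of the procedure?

Yes

(1) due by 5 May 1997 + 90 days = 3 August 1997; done 24 July 1997 — timely.
(2) due by 31 July 1997 + 45 days = 14 September 1997; 10 September 1997 is within that limit.
(3) due by 10 September 1997 + 60 days = 9 November 1997; 30 September 1997 is within that limit.
(4) due by 30 September 1997 + 67 days = 6 December 1997; done 17 November 1997 — timely.
(5) due by 25 November 1997 + 30 days = 25 December 1997; 7 December 1997 is within that limit.
(6) the permitted window runs from 30 September 1997 + 25 = 25 October 1997 to 30 September 1997 + 107 = 15 January 1998; done 10 January 1998 — within the window.
(7) permitted from 29 January 1998 + 25 days = 23 February 1998 onward; done 5 March 1998 — permitted.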